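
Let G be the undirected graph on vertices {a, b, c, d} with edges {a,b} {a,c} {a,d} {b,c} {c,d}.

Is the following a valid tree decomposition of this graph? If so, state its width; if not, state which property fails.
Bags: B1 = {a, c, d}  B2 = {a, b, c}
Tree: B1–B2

Every vertex of G appears in some bag (union = {a, b, c, d}); every edge is covered by a bag; and for each vertex v the set of bags containing v is connected in the bag tree. The decomposition is therefore valid. The largest bag has 3 vertices, so the width is 2.

Yes; width 2.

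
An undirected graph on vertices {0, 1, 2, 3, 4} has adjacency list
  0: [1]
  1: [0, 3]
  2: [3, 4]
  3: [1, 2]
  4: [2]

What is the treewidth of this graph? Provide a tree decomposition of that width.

Treewidth 1.
One optimal decomposition is:
Bags: B1 = {2, 4}  B2 = {2, 3}  B3 = {1, 3}  B4 = {0, 1}
Tree: B1–B2, B2–B3, B3–B4

Each bag holds 2 vertices, so the decomposition has width 1, which upper-bounds the treewidth. Any graph with an edge has treewidth ≥ 1, and G has the edge 4–2. Therefore the treewidth is 1.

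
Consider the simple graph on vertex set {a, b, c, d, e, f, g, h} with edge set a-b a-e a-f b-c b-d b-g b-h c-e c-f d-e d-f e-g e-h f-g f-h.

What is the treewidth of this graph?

3

A width-3 tree decomposition is:
Bags: B1 = {b, e, f, h}  B2 = {a, b, e, f}  B3 = {b, c, e, f}  B4 = {b, d, e, f}  B5 = {b, e, f, g}
Tree: B1–B2, B2–B3, B3–B4, B4–B5
Every bag has size at most 4, so the width is 4 − 1 = 3 and tw(G) ≤ 3. For the lower bound: the 4 vertex sets {e,h}, {a,f}, {b}, {c} are disjoint, each induces a connected subgraph, and every pair is joined by at least one edge of G. Contracting each set to a single vertex therefore yields K_{4} as a minor, and since treewidth is minor-monotone, tw(G) ≥ tw(K_{4}) = 3. The upper and lower bounds meet at 3, so that is the treewidth.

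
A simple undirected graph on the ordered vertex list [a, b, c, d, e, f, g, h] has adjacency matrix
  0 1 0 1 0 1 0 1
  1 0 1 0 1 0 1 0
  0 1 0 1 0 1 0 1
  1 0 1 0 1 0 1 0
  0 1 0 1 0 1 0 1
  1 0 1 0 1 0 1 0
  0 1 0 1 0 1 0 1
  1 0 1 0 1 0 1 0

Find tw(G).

A width-4 tree decomposition is:
Bags: B1 = {a, c, e, g, h}  B2 = {a, c, e, f, g}  B3 = {a, b, c, e, g}  B4 = {a, c, d, e, g}
Tree: B1–B2, B2–B3, B3–B4
Every bag has size at most 5, so the width is 5 − 1 = 4 and tw(G) ≤ 4. For the lower bound: the 5 vertex sets {a,h}, {e,f}, {b,c}, {g}, {d} are disjoint, each induces a connected subgraph, and every pair is joined by at least one edge of G. Contracting each set to a single vertex therefore yields K_{5} as a minor, and since treewidth is minor-monotone, tw(G) ≥ tw(K_{5}) = 4. Therefore the treewidth is 4.

4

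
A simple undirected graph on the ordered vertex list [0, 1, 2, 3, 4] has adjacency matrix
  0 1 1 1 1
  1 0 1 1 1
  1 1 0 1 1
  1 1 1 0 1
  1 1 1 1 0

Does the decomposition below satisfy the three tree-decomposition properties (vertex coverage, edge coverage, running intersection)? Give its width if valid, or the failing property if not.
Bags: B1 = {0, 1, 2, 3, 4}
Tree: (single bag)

Checking the three conditions: (i) the bags cover all of {0, 1, 2, 3, 4}; (ii) for each edge, some bag contains both endpoints; (iii) the bags containing any fixed vertex form a subtree. All hold, so the decomposition is valid with width 5 − 1 = 4.

Yes; width 4.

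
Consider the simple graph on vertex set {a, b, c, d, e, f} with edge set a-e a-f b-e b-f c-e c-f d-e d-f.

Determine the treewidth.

2

A width-2 tree decomposition is:
Bags: B1 = {b, e, f}  B2 = {d, e, f}  B3 = {a, e, f}  B4 = {c, e, f}
Tree: B1–B2, B2–B3, B3–B4
The largest bag has 3 vertices, giving width 2; this decomposition certifies tw(G) ≤ 2. For the lower bound, G contains the cycle b–e–d–f–b, so G is not a forest; only forests have treewidth ≤ 1, hence tw(G) ≥ 2. Combining the bounds, tw(G) = 2.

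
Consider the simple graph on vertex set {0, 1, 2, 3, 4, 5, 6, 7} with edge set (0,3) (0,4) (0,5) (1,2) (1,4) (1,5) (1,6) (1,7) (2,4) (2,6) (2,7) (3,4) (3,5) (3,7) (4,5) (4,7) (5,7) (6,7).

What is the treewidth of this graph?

A width-3 tree decomposition is:
Bags: B1 = {0, 3, 4, 5}  B2 = {3, 4, 5, 7}  B3 = {1, 4, 5, 7}  B4 = {1, 2, 4, 7}  B5 = {1, 2, 6, 7}
Tree: B1–B2, B2–B3, B3–B4, B4–B5
The largest bag has 4 vertices, giving width 3; this decomposition certifies tw(G) ≤ 3. For the lower bound, the 4 vertices {1, 2, 4, 7} are pairwise adjacent, and any tree decomposition puts a clique entirely inside one bag — forcing width ≥ 3. The upper and lower bounds meet at 3, so that is the treewidth.

3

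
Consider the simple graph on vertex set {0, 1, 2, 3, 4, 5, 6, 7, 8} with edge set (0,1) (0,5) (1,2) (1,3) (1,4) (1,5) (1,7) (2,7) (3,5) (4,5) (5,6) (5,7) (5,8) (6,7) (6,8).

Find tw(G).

2

A width-2 tree decomposition is:
Bags: B1 = {1, 5, 7}  B2 = {1, 2, 7}  B3 = {5, 6, 7}  B4 = {0, 1, 5}  B5 = {1, 3, 5}  B6 = {5, 6, 8}  B7 = {1, 4, 5}
Tree: B1–B2, B1–B3, B1–B4, B4–B5, B3–B6, B1–B7
The largest bag has 3 vertices, giving width 2; this decomposition certifies tw(G) ≤ 2. Conversely, {1, 2, 7} is a clique of size 3, and the vertices of any clique must share a bag in every tree decomposition; so some bag has ≥ 3 vertices and tw(G) ≥ 2. Therefore the treewidth is 2.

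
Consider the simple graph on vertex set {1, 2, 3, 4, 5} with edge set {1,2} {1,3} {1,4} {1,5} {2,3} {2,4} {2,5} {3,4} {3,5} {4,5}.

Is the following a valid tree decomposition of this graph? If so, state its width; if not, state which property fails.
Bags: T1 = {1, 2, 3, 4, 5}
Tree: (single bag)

Yes; width 4.

Checking the three conditions: (i) the bags cover all of {1, 2, 3, 4, 5}; (ii) for each edge, some bag contains both endpoints; (iii) the bags containing any fixed vertex form a subtree. All hold, so the decomposition is valid with width 5 − 1 = 4.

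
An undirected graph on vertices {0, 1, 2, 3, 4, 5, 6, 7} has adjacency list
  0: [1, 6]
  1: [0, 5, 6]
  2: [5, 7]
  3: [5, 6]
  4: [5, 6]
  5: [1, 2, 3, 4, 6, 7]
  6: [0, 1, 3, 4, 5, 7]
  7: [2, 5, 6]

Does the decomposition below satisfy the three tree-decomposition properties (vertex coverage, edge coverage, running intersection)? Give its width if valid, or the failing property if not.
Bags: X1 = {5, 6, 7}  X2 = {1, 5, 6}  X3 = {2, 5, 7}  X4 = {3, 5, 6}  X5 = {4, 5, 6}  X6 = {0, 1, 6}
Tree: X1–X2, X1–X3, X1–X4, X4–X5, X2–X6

Yes; width 2.

Vertex coverage: the bags together contain {0, 1, 2, 3, 4, 5, 6, 7}, the full vertex set. Edge coverage: each edge of G has both endpoints in at least one bag. Running intersection: for every vertex, the bags containing it form a connected subtree. All three properties hold, so this is a valid tree decomposition of width max|bag| − 1 = 2, and hence tw(G) ≤ 2.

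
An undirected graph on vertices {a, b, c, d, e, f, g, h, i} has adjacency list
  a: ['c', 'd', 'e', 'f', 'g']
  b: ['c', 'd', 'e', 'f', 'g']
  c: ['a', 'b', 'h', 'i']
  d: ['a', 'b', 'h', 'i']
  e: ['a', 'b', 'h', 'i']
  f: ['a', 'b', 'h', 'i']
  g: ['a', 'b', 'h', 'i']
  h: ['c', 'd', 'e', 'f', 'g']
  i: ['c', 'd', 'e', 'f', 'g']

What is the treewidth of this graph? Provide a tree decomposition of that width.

Treewidth 4.
Bags: B1 = {a, b, g, h, i}  B2 = {a, b, d, h, i}  B3 = {a, b, f, h, i}  B4 = {a, b, e, h, i}  B5 = {a, b, c, h, i}
Tree: B1–B2, B2–B3, B3–B4, B4–B5

Every bag has size at most 5, so the width is 5 − 1 = 4 and tw(G) ≤ 4. For the lower bound: the 5 vertex sets {g,h}, {a,d}, {b,f}, {i}, {e} are disjoint, each induces a connected subgraph, and every pair is joined by at least one edge of G. Contracting each set to a single vertex therefore yields K_{5} as a minor, and since treewidth is minor-monotone, tw(G) ≥ tw(K_{5}) = 4. Combining the bounds, tw(G) = 4.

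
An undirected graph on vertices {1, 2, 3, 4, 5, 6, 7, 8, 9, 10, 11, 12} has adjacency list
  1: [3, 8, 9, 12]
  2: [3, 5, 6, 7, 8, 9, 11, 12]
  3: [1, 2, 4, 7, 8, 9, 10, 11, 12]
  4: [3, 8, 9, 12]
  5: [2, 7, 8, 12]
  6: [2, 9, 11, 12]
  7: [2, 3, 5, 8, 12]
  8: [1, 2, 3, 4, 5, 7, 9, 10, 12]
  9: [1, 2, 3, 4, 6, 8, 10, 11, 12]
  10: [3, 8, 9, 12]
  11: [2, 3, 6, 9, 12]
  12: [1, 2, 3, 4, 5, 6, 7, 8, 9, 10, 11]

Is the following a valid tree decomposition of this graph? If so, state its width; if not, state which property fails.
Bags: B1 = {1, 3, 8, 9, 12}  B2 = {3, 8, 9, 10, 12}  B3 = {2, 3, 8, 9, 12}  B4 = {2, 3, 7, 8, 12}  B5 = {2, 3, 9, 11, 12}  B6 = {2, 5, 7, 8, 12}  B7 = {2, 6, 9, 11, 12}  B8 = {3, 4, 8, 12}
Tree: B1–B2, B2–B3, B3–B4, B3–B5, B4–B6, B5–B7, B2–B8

A tree decomposition must satisfy three properties: every vertex lies in some bag; for every edge, both endpoints lie together in some bag; and for every vertex, the bags containing it form a connected subtree. Here edge (9,4) lies in no bag, so the decomposition is invalid.

No — edge (9,4) lies in no bag.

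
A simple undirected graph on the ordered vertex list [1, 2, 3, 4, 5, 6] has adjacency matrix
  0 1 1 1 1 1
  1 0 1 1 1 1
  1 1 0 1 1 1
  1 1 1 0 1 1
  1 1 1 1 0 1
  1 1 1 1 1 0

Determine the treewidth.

A width-5 tree decomposition is:
Bags: B1 = {1, 2, 3, 4, 5, 6}
Tree: (single bag)
With just one bag of size 6, the width is 6 − 1 = 5, so tw(G) ≤ 5. Conversely, {1, 2, 3, 4, 5, 6} is a clique of size 6, and the vertices of any clique must share a bag in every tree decomposition; so some bag has ≥ 6 vertices and tw(G) ≥ 5. Therefore the treewidth is 5.

5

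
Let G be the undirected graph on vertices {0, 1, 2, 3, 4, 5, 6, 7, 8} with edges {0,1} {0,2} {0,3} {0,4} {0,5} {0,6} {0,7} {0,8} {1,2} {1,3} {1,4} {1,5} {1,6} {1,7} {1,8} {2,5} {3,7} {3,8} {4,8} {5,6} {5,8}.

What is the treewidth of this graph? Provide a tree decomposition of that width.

Every bag has size at most 4, so the width is 4 − 1 = 3 and tw(G) ≤ 3. Conversely, {0, 1, 3, 8} is a clique of size 4, and the vertices of any clique must share a bag in every tree decomposition; so some bag has ≥ 4 vertices and tw(G) ≥ 3. Hence tw(G) = 3 exactly.

Treewidth 3.
One optimal decomposition is:
Bags: B1 = {0, 1, 5, 8}  B2 = {0, 1, 3, 8}  B3 = {0, 1, 2, 5}  B4 = {0, 1, 3, 7}  B5 = {0, 1, 5, 6}  B6 = {0, 1, 4, 8}
Tree: B1–B2, B1–B3, B2–B4, B1–B5, B1–B6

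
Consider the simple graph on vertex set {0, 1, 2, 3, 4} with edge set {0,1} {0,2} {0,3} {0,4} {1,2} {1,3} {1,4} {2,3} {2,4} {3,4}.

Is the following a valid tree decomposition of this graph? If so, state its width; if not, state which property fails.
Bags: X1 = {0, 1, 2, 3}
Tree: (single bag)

A tree decomposition must satisfy three properties: every vertex lies in some bag; for every edge, both endpoints lie together in some bag; and for every vertex, the bags containing it form a connected subtree. Here vertex 4 appears in no bag, so the decomposition is invalid.

No — vertex 4 appears in no bag.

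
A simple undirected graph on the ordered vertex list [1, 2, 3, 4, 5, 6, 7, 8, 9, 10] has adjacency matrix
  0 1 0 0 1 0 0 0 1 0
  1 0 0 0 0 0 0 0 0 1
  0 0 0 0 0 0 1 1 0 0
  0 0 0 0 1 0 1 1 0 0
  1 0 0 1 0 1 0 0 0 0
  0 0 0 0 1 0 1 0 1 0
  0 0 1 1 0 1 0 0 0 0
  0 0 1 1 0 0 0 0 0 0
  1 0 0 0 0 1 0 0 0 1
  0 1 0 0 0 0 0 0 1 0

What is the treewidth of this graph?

A width-2 tree decomposition is:
Bags: B1 = {2, 9, 10}  B2 = {1, 2, 9}  B3 = {1, 6, 9}  B4 = {1, 5, 6}  B5 = {5, 6, 7}  B6 = {4, 5, 7}  B7 = {3, 4, 7}  B8 = {3, 4, 8}
Tree: B1–B2, B2–B3, B3–B4, B4–B5, B5–B6, B6–B7, B7–B8
Each bag holds 3 vertices, so the decomposition has width 2, which upper-bounds the treewidth. For the lower bound, G contains the cycle 10–2–1–9–10, so G is not a forest; only forests have treewidth ≤ 1, hence tw(G) ≥ 2. Hence tw(G) = 2 exactly.

2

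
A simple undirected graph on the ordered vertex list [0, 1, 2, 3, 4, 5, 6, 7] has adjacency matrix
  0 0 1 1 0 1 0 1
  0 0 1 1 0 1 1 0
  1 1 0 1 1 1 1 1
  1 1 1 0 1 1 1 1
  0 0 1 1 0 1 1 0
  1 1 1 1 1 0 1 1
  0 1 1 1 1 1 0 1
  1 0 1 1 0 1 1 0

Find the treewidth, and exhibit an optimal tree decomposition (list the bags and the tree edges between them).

The largest bag has 5 vertices, giving width 4; this decomposition certifies tw(G) ≤ 4. For the lower bound, the 5 vertices {0, 2, 3, 5, 7} are pairwise adjacent, and any tree decomposition puts a clique entirely inside one bag — forcing width ≥ 4. Hence tw(G) = 4 exactly.

Treewidth 4.
Bags: B1 = {2, 3, 5, 6, 7}  B2 = {0, 2, 3, 5, 7}  B3 = {2, 3, 4, 5, 6}  B4 = {1, 2, 3, 5, 6}
Tree: B1–B2, B1–B3, B3–B4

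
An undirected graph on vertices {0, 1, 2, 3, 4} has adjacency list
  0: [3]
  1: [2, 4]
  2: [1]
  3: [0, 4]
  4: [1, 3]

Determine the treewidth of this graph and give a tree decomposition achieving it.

Every bag has size at most 2, so the width is 2 − 1 = 1 and tw(G) ≤ 1. Any graph with an edge has treewidth ≥ 1, and G has the edge 0–3. The upper and lower bounds meet at 1, so that is the treewidth.

Treewidth 1.
One such decomposition:
Bags: B1 = {0, 3}  B2 = {3, 4}  B3 = {1, 4}  B4 = {1, 2}
Tree: B1–B2, B2–B3, B3–B4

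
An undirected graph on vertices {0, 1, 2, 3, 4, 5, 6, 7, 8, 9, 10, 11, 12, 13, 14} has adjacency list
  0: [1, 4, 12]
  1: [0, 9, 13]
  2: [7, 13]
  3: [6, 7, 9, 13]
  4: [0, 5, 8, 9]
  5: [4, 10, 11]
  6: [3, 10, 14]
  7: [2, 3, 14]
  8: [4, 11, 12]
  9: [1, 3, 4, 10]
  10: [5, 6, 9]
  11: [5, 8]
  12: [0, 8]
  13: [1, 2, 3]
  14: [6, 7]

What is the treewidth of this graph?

3

A width-3 tree decomposition is:
Bags: B1 = {5, 8, 11, 12}  B2 = {4, 5, 8, 12}  B3 = {0, 4, 5, 12}  B4 = {0, 4, 5, 10}  B5 = {0, 4, 9, 10}  B6 = {0, 1, 9, 10}  B7 = {1, 6, 9, 10}  B8 = {1, 3, 6, 9}  B9 = {1, 3, 6, 13}  B10 = {3, 6, 13, 14}  B11 = {3, 7, 13, 14}  B12 = {2, 7, 13, 14}
Tree: B1–B2, B2–B3, B3–B4, B4–B5, B5–B6, B6–B7, B7–B8, B8–B9, B9–B10, B10–B11, B11–B12
Each bag holds 4 vertices, so the decomposition has width 3, which upper-bounds the treewidth. For the lower bound: the 4 vertex sets {8,11,12}, {5}, {4}, {0,1,9,10} are disjoint, each induces a connected subgraph, and every pair is joined by at least one edge of G. Contracting each set to a single vertex therefore yields K_{4} as a minor, and since treewidth is minor-monotone, tw(G) ≥ tw(K_{4}) = 3. Hence tw(G) = 3 exactly.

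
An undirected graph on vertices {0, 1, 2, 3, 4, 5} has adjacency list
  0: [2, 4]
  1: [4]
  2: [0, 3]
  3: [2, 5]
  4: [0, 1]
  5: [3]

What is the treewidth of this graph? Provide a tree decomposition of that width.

Treewidth 1.
One such decomposition:
Bags: B1 = {3, 5}  B2 = {2, 3}  B3 = {0, 2}  B4 = {0, 4}  B5 = {1, 4}
Tree: B1–B2, B2–B3, B3–B4, B4–B5

Each bag holds 2 vertices, so the decomposition has width 1, which upper-bounds the treewidth. Any graph with an edge has treewidth ≥ 1, and G has the edge 5–3. The upper and lower bounds meet at 1, so that is the treewidth.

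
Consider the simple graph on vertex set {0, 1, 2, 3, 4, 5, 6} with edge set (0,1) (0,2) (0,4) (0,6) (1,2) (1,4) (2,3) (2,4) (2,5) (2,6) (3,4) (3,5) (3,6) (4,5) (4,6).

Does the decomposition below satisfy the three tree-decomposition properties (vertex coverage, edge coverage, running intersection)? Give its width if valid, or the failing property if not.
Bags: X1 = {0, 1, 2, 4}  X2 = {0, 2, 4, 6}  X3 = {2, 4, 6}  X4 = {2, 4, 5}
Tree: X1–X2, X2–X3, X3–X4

A tree decomposition must satisfy three properties: every vertex lies in some bag; for every edge, both endpoints lie together in some bag; and for every vertex, the bags containing it form a connected subtree. Here vertex 3 appears in no bag, so the decomposition is invalid.

No — vertex 3 appears in no bag.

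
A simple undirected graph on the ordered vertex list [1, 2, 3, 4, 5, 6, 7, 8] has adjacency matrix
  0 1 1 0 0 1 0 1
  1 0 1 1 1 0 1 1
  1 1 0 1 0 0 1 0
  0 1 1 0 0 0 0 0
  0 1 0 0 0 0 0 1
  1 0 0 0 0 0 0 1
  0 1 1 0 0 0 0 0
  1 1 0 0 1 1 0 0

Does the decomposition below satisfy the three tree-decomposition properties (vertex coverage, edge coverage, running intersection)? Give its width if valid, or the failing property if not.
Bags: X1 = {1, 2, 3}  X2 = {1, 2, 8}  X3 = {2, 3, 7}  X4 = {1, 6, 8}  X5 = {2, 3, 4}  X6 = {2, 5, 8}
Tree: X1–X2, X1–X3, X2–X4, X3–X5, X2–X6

Checking the three conditions: (i) the bags cover all of {1, 2, 3, 4, 5, 6, 7, 8}; (ii) for each edge, some bag contains both endpoints; (iii) the bags containing any fixed vertex form a subtree. All hold, so the decomposition is valid with width 3 − 1 = 2.

Yes; width 2.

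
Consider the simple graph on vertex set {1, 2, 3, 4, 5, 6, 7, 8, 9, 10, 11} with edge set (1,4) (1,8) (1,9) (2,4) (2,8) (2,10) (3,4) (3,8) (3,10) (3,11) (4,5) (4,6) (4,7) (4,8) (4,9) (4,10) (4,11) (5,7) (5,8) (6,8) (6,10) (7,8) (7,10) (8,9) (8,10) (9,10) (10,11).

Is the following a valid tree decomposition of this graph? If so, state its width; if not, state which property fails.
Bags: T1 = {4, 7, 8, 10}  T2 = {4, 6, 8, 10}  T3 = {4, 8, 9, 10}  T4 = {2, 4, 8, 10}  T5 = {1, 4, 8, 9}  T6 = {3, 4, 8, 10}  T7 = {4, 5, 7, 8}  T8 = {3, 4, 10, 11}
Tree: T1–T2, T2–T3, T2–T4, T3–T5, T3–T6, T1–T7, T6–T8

Every vertex of G appears in some bag (union = {1, 2, 3, 4, 5, 6, 7, 8, 9, 10, 11}); every edge is covered by a bag; and for each vertex v the set of bags containing v is connected in the bag tree. The decomposition is therefore valid. The largest bag has 4 vertices, so the width is 3.

Yes; width 3.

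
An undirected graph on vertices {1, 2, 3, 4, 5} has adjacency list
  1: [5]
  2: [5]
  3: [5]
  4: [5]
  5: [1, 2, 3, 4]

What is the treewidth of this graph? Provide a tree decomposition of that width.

Each bag holds 2 vertices, so the decomposition has width 1, which upper-bounds the treewidth. Any graph with an edge has treewidth ≥ 1, and G has the edge 5–4. Combining the bounds, tw(G) = 1.

Treewidth 1.
One such decomposition:
Bags: B1 = {4, 5}  B2 = {1, 5}  B3 = {3, 5}  B4 = {2, 5}
Tree: B1–B2, B1–B3, B3–B4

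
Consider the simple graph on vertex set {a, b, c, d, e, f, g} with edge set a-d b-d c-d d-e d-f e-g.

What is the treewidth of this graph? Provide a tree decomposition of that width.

Every bag has size at most 2, so the width is 2 − 1 = 1 and tw(G) ≤ 1. G has an edge, so its treewidth is at least 1. The upper and lower bounds meet at 1, so that is the treewidth.

Treewidth 1.
One such decomposition:
Bags: B1 = {d, f}  B2 = {d, e}  B3 = {c, d}  B4 = {b, d}  B5 = {a, d}  B6 = {e, g}
Tree: B1–B2, B2–B3, B3–B4, B3–B5, B2–B6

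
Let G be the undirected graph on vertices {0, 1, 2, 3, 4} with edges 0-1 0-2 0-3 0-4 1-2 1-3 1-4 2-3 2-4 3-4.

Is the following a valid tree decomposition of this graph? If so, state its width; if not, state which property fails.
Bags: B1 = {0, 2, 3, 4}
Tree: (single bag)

No — vertex 1 appears in no bag.

A tree decomposition must satisfy three properties: every vertex lies in some bag; for every edge, both endpoints lie together in some bag; and for every vertex, the bags containing it form a connected subtree. Here vertex 1 appears in no bag, so the decomposition is invalid.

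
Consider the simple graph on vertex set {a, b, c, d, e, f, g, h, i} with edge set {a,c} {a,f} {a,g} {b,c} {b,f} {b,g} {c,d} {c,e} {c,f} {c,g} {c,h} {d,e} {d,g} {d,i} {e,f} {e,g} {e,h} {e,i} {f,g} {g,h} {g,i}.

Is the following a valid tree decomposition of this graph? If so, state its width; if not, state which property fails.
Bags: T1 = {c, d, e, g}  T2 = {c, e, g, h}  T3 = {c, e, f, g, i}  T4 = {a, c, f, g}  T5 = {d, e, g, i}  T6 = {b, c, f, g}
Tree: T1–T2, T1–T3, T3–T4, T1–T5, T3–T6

A tree decomposition must satisfy three properties: every vertex lies in some bag; for every edge, both endpoints lie together in some bag; and for every vertex, the bags containing it form a connected subtree. Here bags containing vertex i are not connected in the tree, so the decomposition is invalid.

No — bags containing vertex i are not connected in the tree.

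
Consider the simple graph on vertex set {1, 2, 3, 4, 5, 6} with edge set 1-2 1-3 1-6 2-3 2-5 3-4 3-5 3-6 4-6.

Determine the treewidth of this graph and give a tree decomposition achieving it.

The largest bag has 3 vertices, giving width 2; this decomposition certifies tw(G) ≤ 2. For the lower bound, the 3 vertices {1, 2, 3} are pairwise adjacent, and any tree decomposition puts a clique entirely inside one bag — forcing width ≥ 2. Combining the bounds, tw(G) = 2.

Treewidth 2.
One optimal decomposition is:
Bags: B1 = {1, 2, 3}  B2 = {1, 3, 6}  B3 = {2, 3, 5}  B4 = {3, 4, 6}
Tree: B1–B2, B1–B3, B2–B4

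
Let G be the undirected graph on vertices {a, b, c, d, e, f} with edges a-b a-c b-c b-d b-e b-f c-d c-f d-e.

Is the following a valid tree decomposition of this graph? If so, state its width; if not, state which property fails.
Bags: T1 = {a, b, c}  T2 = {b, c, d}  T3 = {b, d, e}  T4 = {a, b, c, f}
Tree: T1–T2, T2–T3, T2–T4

A tree decomposition must satisfy three properties: every vertex lies in some bag; for every edge, both endpoints lie together in some bag; and for every vertex, the bags containing it form a connected subtree. Here bags containing vertex a are not connected in the tree, so the decomposition is invalid.

No — bags containing vertex a are not connected in the tree.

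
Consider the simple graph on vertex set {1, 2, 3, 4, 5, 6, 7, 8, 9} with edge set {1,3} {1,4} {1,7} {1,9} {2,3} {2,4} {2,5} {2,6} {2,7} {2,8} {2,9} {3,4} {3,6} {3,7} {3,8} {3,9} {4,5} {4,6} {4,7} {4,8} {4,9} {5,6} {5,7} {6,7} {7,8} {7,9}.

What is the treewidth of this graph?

A width-4 tree decomposition is:
Bags: B1 = {2, 3, 4, 7, 8}  B2 = {2, 3, 4, 7, 9}  B3 = {1, 3, 4, 7, 9}  B4 = {2, 3, 4, 6, 7}  B5 = {2, 4, 5, 6, 7}
Tree: B1–B2, B2–B3, B2–B4, B4–B5
The largest bag has 5 vertices, giving width 4; this decomposition certifies tw(G) ≤ 4. Conversely, {1, 3, 4, 7, 9} is a clique of size 5, and the vertices of any clique must share a bag in every tree decomposition; so some bag has ≥ 5 vertices and tw(G) ≥ 4. Combining the bounds, tw(G) = 4.

4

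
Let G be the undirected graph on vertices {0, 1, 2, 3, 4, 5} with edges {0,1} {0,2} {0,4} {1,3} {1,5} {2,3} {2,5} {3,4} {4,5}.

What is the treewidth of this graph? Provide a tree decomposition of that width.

Treewidth 3.
One optimal decomposition is:
Bags: B1 = {1, 2, 3, 4}  B2 = {0, 1, 2, 4}  B3 = {1, 2, 4, 5}
Tree: B1–B2, B2–B3

Every bag has size at most 4, so the width is 4 − 1 = 3 and tw(G) ≤ 3. For the lower bound: the 4 vertex sets {2,3}, {0,1}, {4}, {5} are disjoint, each induces a connected subgraph, and every pair is joined by at least one edge of G. Contracting each set to a single vertex therefore yields K_{4} as a minor, and since treewidth is minor-monotone, tw(G) ≥ tw(K_{4}) = 3. Hence tw(G) = 3 exactly.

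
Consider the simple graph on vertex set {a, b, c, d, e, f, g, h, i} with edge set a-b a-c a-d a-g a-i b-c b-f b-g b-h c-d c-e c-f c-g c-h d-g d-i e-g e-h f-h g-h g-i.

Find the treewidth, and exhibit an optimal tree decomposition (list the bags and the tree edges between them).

Each bag holds 4 vertices, so the decomposition has width 3, which upper-bounds the treewidth. Conversely, {a, c, d, g} is a clique of size 4, and the vertices of any clique must share a bag in every tree decomposition; so some bag has ≥ 4 vertices and tw(G) ≥ 3. Hence tw(G) = 3 exactly.

Treewidth 3.
One optimal decomposition is:
Bags: B1 = {a, c, d, g}  B2 = {a, b, c, g}  B3 = {b, c, g, h}  B4 = {c, e, g, h}  B5 = {a, d, g, i}  B6 = {b, c, f, h}
Tree: B1–B2, B2–B3, B3–B4, B1–B5, B3–B6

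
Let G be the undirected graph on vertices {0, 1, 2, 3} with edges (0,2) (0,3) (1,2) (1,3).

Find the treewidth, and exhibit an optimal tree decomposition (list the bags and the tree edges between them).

Treewidth 2.
Bags: B1 = {0, 2, 3}  B2 = {1, 2, 3}
Tree: B1–B2

The largest bag has 3 vertices, giving width 2; this decomposition certifies tw(G) ≤ 2. Since 3–0–2–1–3 is a cycle in G, G is not acyclic. Forests are exactly the graphs of treewidth ≤ 1, so tw(G) ≥ 2. Hence tw(G) = 2 exactly.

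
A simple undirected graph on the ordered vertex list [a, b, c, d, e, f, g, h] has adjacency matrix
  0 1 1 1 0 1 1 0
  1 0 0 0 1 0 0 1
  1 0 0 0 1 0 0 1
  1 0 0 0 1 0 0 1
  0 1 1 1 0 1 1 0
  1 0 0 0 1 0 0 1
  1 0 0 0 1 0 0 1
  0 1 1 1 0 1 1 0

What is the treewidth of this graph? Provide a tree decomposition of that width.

Treewidth 3.
Bags: B1 = {a, c, e, h}  B2 = {a, d, e, h}  B3 = {a, e, g, h}  B4 = {a, b, e, h}  B5 = {a, e, f, h}
Tree: B1–B2, B2–B3, B3–B4, B4–B5

Each bag holds 4 vertices, so the decomposition has width 3, which upper-bounds the treewidth. For the lower bound: the 4 vertex sets {c,e}, {a,d}, {h}, {g} are disjoint, each induces a connected subgraph, and every pair is joined by at least one edge of G. Contracting each set to a single vertex therefore yields K_{4} as a minor, and since treewidth is minor-monotone, tw(G) ≥ tw(K_{4}) = 3. Hence tw(G) = 3 exactly.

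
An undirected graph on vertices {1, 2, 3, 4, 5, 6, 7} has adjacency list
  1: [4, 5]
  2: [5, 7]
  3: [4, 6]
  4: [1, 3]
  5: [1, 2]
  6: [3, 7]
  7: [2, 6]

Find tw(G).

A width-2 tree decomposition is:
Bags: B1 = {3, 4, 6}  B2 = {1, 4, 6}  B3 = {1, 5, 6}  B4 = {2, 5, 6}  B5 = {2, 6, 7}
Tree: B1–B2, B2–B3, B3–B4, B4–B5
Each bag holds 3 vertices, so the decomposition has width 2, which upper-bounds the treewidth. Since 6–3–4–1–5–2–7–6 is a cycle in G, G is not acyclic. Forests are exactly the graphs of treewidth ≤ 1, so tw(G) ≥ 2. The upper and lower bounds meet at 2, so that is the treewidth.

2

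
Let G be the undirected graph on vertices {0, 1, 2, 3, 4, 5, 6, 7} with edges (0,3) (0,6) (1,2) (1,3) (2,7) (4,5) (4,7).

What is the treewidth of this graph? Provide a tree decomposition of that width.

Treewidth 1.
One such decomposition:
Bags: B1 = {4, 5}  B2 = {4, 7}  B3 = {2, 7}  B4 = {1, 2}  B5 = {1, 3}  B6 = {0, 3}  B7 = {0, 6}
Tree: B1–B2, B2–B3, B3–B4, B4–B5, B5–B6, B6–B7

The largest bag has 2 vertices, giving width 1; this decomposition certifies tw(G) ≤ 1. Since G has at least one edge (e.g. 5–4), it is not an edgeless graph, so tw(G) ≥ 1. Hence tw(G) = 1 exactly.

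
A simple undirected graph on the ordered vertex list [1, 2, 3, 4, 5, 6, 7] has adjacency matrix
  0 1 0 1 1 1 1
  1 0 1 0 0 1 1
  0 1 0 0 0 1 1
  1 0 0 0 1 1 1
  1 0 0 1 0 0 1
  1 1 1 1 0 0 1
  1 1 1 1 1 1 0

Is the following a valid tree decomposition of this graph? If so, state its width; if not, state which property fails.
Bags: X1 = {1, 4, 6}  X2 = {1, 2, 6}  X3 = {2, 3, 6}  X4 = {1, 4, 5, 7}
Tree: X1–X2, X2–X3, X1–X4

A tree decomposition must satisfy three properties: every vertex lies in some bag; for every edge, both endpoints lie together in some bag; and for every vertex, the bags containing it form a connected subtree. Here edge (7,6) lies in no bag, so the decomposition is invalid.

No — edge (7,6) lies in no bag.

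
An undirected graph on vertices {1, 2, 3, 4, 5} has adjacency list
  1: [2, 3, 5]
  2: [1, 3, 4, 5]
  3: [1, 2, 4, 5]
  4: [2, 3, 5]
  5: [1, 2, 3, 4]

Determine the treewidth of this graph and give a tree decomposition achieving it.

Treewidth 3.
One such decomposition:
Bags: B1 = {1, 2, 3, 5}  B2 = {2, 3, 4, 5}
Tree: B1–B2

Each bag holds 4 vertices, so the decomposition has width 3, which upper-bounds the treewidth. On the other hand G contains the 4-clique {1, 2, 3, 5}. A clique must lie in a single bag of any decomposition, so no decomposition can have width below 3. The upper and lower bounds meet at 3, so that is the treewidth.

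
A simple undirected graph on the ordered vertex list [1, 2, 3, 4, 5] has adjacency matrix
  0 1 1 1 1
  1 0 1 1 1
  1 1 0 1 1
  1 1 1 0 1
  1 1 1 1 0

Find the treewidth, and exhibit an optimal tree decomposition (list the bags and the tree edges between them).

With just one bag of size 5, the width is 5 − 1 = 4, so tw(G) ≤ 4. Conversely, {1, 2, 3, 4, 5} is a clique of size 5, and the vertices of any clique must share a bag in every tree decomposition; so some bag has ≥ 5 vertices and tw(G) ≥ 4. Combining the bounds, tw(G) = 4.

Treewidth 4.
One optimal decomposition is:
Bags: B1 = {1, 2, 3, 4, 5}
Tree: (single bag)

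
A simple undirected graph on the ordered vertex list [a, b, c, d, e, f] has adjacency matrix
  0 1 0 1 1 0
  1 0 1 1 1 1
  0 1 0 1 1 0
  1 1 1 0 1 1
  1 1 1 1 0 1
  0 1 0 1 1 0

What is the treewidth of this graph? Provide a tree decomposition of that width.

The largest bag has 4 vertices, giving width 3; this decomposition certifies tw(G) ≤ 3. For the lower bound, the 4 vertices {a, b, d, e} are pairwise adjacent, and any tree decomposition puts a clique entirely inside one bag — forcing width ≥ 3. Combining the bounds, tw(G) = 3.

Treewidth 3.
One such decomposition:
Bags: B1 = {a, b, d, e}  B2 = {b, c, d, e}  B3 = {b, d, e, f}
Tree: B1–B2, B2–B3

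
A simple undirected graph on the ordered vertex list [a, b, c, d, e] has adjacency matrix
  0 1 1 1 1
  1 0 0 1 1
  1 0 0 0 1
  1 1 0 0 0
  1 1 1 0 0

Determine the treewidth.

2

A width-2 tree decomposition is:
Bags: B1 = {a, c, e}  B2 = {a, b, e}  B3 = {a, b, d}
Tree: B1–B2, B2–B3
Every bag has size at most 3, so the width is 3 − 1 = 2 and tw(G) ≤ 2. Conversely, {a, b, d} is a clique of size 3, and the vertices of any clique must share a bag in every tree decomposition; so some bag has ≥ 3 vertices and tw(G) ≥ 2. Hence tw(G) = 2 exactly.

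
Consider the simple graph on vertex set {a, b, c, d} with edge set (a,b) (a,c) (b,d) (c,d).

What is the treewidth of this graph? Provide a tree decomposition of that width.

Each bag holds 3 vertices, so the decomposition has width 2, which upper-bounds the treewidth. Since a–c–d–b–a is a cycle in G, G is not acyclic. Forests are exactly the graphs of treewidth ≤ 1, so tw(G) ≥ 2. Hence tw(G) = 2 exactly.

Treewidth 2.
One optimal decomposition is:
Bags: B1 = {a, c, d}  B2 = {a, b, d}
Tree: B1–B2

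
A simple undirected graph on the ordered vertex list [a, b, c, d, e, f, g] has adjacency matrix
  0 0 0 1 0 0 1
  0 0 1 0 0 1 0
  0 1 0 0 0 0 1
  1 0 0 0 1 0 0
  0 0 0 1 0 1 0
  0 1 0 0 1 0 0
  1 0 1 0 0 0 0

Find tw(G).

2

A width-2 tree decomposition is:
Bags: B1 = {a, d, e}  B2 = {a, e, f}  B3 = {a, b, f}  B4 = {a, b, c}  B5 = {a, c, g}
Tree: B1–B2, B2–B3, B3–B4, B4–B5
Each bag holds 3 vertices, so the decomposition has width 2, which upper-bounds the treewidth. For the lower bound, G contains the cycle a–d–e–f–b–c–g–a, so G is not a forest; only forests have treewidth ≤ 1, hence tw(G) ≥ 2. Combining the bounds, tw(G) = 2.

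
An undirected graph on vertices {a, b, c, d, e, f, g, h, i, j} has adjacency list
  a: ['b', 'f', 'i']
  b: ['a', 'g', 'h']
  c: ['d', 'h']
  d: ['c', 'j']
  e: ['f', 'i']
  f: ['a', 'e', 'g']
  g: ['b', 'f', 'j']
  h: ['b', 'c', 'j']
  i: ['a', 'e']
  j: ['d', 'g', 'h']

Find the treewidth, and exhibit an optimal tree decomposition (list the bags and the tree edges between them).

Treewidth 2.
One optimal decomposition is:
Bags: B1 = {c, d, j}  B2 = {c, h, j}  B3 = {g, h, j}  B4 = {b, g, h}  B5 = {b, f, g}  B6 = {a, b, f}  B7 = {a, e, f}  B8 = {a, e, i}
Tree: B1–B2, B2–B3, B3–B4, B4–B5, B5–B6, B6–B7, B7–B8

The largest bag has 3 vertices, giving width 2; this decomposition certifies tw(G) ≤ 2. For the lower bound, G contains the cycle d–c–h–j–d, so G is not a forest; only forests have treewidth ≤ 1, hence tw(G) ≥ 2. The upper and lower bounds meet at 2, so that is the treewidth.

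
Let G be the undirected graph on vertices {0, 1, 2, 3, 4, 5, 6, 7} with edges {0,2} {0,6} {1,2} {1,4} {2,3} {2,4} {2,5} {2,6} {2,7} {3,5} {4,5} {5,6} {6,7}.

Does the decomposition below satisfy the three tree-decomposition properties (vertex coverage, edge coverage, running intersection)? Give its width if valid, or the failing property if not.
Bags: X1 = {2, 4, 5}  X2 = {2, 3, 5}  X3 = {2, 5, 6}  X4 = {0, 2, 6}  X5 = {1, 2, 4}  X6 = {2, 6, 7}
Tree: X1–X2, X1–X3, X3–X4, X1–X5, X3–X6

Yes; width 2.

Checking the three conditions: (i) the bags cover all of {0, 1, 2, 3, 4, 5, 6, 7}; (ii) for each edge, some bag contains both endpoints; (iii) the bags containing any fixed vertex form a subtree. All hold, so the decomposition is valid with width 3 − 1 = 2.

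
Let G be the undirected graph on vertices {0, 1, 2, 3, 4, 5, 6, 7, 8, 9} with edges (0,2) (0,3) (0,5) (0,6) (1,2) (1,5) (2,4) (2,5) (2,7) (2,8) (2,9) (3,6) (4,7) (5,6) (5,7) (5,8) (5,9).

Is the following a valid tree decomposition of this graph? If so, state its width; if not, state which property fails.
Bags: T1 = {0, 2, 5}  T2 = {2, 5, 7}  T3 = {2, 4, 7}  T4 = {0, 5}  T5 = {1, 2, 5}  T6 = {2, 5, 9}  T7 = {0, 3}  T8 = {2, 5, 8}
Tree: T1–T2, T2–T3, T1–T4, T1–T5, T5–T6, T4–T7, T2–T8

No — vertex 6 appears in no bag.

A tree decomposition must satisfy three properties: every vertex lies in some bag; for every edge, both endpoints lie together in some bag; and for every vertex, the bags containing it form a connected subtree. Here vertex 6 appears in no bag, so the decomposition is invalid.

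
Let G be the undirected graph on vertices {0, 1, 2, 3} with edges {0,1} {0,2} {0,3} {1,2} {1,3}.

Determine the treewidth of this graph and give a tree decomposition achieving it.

The largest bag has 3 vertices, giving width 2; this decomposition certifies tw(G) ≤ 2. On the other hand G contains the 3-clique {0, 1, 2}. A clique must lie in a single bag of any decomposition, so no decomposition can have width below 2. The upper and lower bounds meet at 2, so that is the treewidth.

Treewidth 2.
Bags: B1 = {0, 1, 3}  B2 = {0, 1, 2}
Tree: B1–B2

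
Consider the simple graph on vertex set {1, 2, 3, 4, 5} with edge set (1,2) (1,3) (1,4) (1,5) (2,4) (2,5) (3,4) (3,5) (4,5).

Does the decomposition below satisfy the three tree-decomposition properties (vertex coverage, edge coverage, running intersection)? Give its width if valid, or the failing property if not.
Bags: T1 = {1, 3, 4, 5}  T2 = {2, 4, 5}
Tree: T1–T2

No — edge (1,2) lies in no bag.

A tree decomposition must satisfy three properties: every vertex lies in some bag; for every edge, both endpoints lie together in some bag; and for every vertex, the bags containing it form a connected subtree. Here edge (1,2) lies in no bag, so the decomposition is invalid.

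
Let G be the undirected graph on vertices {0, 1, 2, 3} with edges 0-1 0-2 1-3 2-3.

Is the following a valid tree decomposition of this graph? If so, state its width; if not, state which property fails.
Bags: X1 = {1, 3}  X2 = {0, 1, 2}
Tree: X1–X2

A tree decomposition must satisfy three properties: every vertex lies in some bag; for every edge, both endpoints lie together in some bag; and for every vertex, the bags containing it form a connected subtree. Here edge (2,3) lies in no bag, so the decomposition is invalid.

No — edge (2,3) lies in no bag.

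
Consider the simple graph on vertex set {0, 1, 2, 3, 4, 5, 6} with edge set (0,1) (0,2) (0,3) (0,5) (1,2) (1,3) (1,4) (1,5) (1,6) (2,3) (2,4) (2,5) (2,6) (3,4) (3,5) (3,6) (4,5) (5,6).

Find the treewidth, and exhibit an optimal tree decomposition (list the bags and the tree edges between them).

Treewidth 4.
One such decomposition:
Bags: B1 = {1, 2, 3, 5, 6}  B2 = {0, 1, 2, 3, 5}  B3 = {1, 2, 3, 4, 5}
Tree: B1–B2, B2–B3

Every bag has size at most 5, so the width is 5 − 1 = 4 and tw(G) ≤ 4. On the other hand G contains the 5-clique {0, 1, 2, 3, 5}. A clique must lie in a single bag of any decomposition, so no decomposition can have width below 4. Therefore the treewidth is 4.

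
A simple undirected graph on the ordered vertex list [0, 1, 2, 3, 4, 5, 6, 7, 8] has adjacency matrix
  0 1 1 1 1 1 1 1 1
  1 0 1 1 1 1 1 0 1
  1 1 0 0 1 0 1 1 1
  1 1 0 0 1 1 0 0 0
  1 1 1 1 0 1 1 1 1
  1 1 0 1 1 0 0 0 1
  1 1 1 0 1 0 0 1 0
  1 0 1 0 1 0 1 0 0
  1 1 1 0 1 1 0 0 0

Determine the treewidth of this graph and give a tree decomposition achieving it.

Treewidth 4.
One optimal decomposition is:
Bags: B1 = {0, 1, 4, 5, 8}  B2 = {0, 1, 3, 4, 5}  B3 = {0, 1, 2, 4, 8}  B4 = {0, 1, 2, 4, 6}  B5 = {0, 2, 4, 6, 7}
Tree: B1–B2, B1–B3, B3–B4, B4–B5

Each bag holds 5 vertices, so the decomposition has width 4, which upper-bounds the treewidth. Conversely, {0, 1, 2, 4, 8} is a clique of size 5, and the vertices of any clique must share a bag in every tree decomposition; so some bag has ≥ 5 vertices and tw(G) ≥ 4. Therefore the treewidth is 4.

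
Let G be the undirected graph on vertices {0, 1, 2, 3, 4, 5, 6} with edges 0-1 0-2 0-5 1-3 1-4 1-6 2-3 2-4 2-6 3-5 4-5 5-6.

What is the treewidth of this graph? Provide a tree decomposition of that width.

Every bag has size at most 4, so the width is 4 − 1 = 3 and tw(G) ≤ 3. For the lower bound: the 4 vertex sets {5,6}, {0,2}, {1}, {3} are disjoint, each induces a connected subgraph, and every pair is joined by at least one edge of G. Contracting each set to a single vertex therefore yields K_{4} as a minor, and since treewidth is minor-monotone, tw(G) ≥ tw(K_{4}) = 3. Combining the bounds, tw(G) = 3.

Treewidth 3.
One such decomposition:
Bags: B1 = {1, 2, 5, 6}  B2 = {0, 1, 2, 5}  B3 = {1, 2, 3, 5}  B4 = {1, 2, 4, 5}
Tree: B1–B2, B2–B3, B3–B4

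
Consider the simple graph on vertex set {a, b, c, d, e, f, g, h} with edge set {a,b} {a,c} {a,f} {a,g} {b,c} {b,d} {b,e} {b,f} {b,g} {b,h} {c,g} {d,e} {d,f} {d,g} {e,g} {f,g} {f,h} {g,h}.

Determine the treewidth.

A width-3 tree decomposition is:
Bags: B1 = {a, b, f, g}  B2 = {b, d, f, g}  B3 = {b, f, g, h}  B4 = {a, b, c, g}  B5 = {b, d, e, g}
Tree: B1–B2, B2–B3, B1–B4, B2–B5
Each bag holds 4 vertices, so the decomposition has width 3, which upper-bounds the treewidth. On the other hand G contains the 4-clique {b, d, e, g}. A clique must lie in a single bag of any decomposition, so no decomposition can have width below 3. Therefore the treewidth is 3.

3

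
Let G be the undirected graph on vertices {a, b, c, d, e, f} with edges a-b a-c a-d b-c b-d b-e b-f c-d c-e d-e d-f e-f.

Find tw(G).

3

A width-3 tree decomposition is:
Bags: B1 = {b, c, d, e}  B2 = {b, d, e, f}  B3 = {a, b, c, d}
Tree: B1–B2, B1–B3
Each bag holds 4 vertices, so the decomposition has width 3, which upper-bounds the treewidth. Conversely, {b, c, d, e} is a clique of size 4, and the vertices of any clique must share a bag in every tree decomposition; so some bag has ≥ 4 vertices and tw(G) ≥ 3. Hence tw(G) = 3 exactly.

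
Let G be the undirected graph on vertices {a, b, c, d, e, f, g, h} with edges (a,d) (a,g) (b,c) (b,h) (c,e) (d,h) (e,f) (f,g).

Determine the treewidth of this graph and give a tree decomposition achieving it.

Treewidth 2.
Bags: B1 = {e, f, g}  B2 = {a, e, g}  B3 = {a, d, e}  B4 = {d, e, h}  B5 = {b, e, h}  B6 = {b, c, e}
Tree: B1–B2, B2–B3, B3–B4, B4–B5, B5–B6

The largest bag has 3 vertices, giving width 2; this decomposition certifies tw(G) ≤ 2. For the lower bound, G contains the cycle e–f–g–a–d–h–b–c–e, so G is not a forest; only forests have treewidth ≤ 1, hence tw(G) ≥ 2. Combining the bounds, tw(G) = 2.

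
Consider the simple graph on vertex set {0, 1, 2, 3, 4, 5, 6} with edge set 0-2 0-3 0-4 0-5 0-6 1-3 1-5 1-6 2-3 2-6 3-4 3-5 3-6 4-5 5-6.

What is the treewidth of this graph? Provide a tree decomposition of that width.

Every bag has size at most 4, so the width is 4 − 1 = 3 and tw(G) ≤ 3. For the lower bound, the 4 vertices {0, 2, 3, 6} are pairwise adjacent, and any tree decomposition puts a clique entirely inside one bag — forcing width ≥ 3. Therefore the treewidth is 3.

Treewidth 3.
Bags: B1 = {0, 2, 3, 6}  B2 = {0, 3, 5, 6}  B3 = {1, 3, 5, 6}  B4 = {0, 3, 4, 5}
Tree: B1–B2, B2–B3, B2–B4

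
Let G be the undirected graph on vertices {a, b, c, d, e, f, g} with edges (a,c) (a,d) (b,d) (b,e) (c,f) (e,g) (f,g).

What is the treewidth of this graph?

A width-2 tree decomposition is:
Bags: B1 = {a, c, f}  B2 = {a, d, f}  B3 = {b, d, f}  B4 = {b, e, f}  B5 = {e, f, g}
Tree: B1–B2, B2–B3, B3–B4, B4–B5
Every bag has size at most 3, so the width is 3 − 1 = 2 and tw(G) ≤ 2. Since f–c–a–d–b–e–g–f is a cycle in G, G is not acyclic. Forests are exactly the graphs of treewidth ≤ 1, so tw(G) ≥ 2. Hence tw(G) = 2 exactly.

2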